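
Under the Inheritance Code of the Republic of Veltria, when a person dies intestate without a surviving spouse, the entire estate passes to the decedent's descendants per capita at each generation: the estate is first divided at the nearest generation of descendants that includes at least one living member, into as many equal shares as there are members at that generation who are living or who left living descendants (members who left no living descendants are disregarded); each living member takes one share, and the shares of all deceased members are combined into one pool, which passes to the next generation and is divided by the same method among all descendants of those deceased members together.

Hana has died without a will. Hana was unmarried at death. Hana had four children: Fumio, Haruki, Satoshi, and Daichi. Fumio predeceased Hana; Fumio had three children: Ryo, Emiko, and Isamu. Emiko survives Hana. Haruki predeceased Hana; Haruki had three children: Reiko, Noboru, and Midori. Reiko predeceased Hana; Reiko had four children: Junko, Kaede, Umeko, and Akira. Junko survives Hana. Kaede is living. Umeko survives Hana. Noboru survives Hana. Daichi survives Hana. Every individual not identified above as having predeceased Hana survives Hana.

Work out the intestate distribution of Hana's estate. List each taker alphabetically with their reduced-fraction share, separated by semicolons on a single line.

Akira 1/48; Daichi 1/4; Emiko 1/12; Isamu 1/12; Junko 1/48; Kaede 1/48; Midori 1/12; Noboru 1/12; Ryo 1/12; Satoshi 1/4; Umeko 1/48

There is no surviving spouse, so the entire estate passes to Hana's descendants per capita at each generation.
At generation 1 (Fumio, Haruki, Satoshi, Daichi) there are 4 shares of (1)/4 = 1/4 each.
Living: Satoshi and Daichi — each takes 1/4.
Deceased: Fumio and Haruki. Their combined 1/2 is pooled and carried to generation 2.
At generation 2 (Ryo, Emiko, Isamu, Reiko, Noboru, Midori) there are 6 shares of (1/2)/6 = 1/12 each.
Living: Ryo, Emiko, Isamu, Noboru, and Midori — each takes 1/12.
Deceased: Reiko. That 1/12 share is carried to generation 3.
At generation 3 (Junko, Kaede, Umeko, Akira) there are 4 shares of (1/12)/4 = 1/48 each.
Living: Junko, Kaede, Umeko, and Akira — each takes 1/48.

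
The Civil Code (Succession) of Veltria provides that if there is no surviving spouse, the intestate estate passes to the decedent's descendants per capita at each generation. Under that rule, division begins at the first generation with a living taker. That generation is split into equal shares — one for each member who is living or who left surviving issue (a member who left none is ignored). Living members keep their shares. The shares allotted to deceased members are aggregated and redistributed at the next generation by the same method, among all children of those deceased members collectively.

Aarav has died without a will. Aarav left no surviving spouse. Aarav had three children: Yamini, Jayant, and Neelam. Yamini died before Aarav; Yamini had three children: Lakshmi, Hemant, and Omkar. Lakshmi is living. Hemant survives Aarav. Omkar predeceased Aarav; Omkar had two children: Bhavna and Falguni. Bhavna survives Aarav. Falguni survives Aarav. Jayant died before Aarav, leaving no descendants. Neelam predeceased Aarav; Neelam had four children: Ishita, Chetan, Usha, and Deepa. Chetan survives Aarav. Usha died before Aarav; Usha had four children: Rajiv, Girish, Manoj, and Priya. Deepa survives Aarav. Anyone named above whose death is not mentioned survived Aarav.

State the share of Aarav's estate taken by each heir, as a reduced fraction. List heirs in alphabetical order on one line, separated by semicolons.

There is no surviving spouse, so the entire estate passes to Aarav's descendants per capita at each generation.
No one at generation 1 (Yamini, Neelam) is living; moving to the next generation.
At generation 2 (Lakshmi, Hemant, Omkar, Ishita, Chetan, Usha, Deepa) there are 7 shares of (1)/7 = 1/7 each.
Living: Lakshmi, Hemant, Ishita, Chetan, and Deepa — each takes 1/7.
Deceased: Omkar and Usha. Their combined 2/7 is pooled and carried to generation 3.
At generation 3 (Bhavna, Falguni, Rajiv, Girish, Manoj, Priya) there are 6 shares of (2/7)/6 = 1/21 each.
Living: Bhavna, Falguni, Rajiv, Girish, Manoj, and Priya — each takes 1/21.

Bhavna 1/21; Chetan 1/7; Deepa 1/7; Falguni 1/21; Girish 1/21; Hemant 1/7; Ishita 1/7; Lakshmi 1/7; Manoj 1/21; Priya 1/21; Rajiv 1/21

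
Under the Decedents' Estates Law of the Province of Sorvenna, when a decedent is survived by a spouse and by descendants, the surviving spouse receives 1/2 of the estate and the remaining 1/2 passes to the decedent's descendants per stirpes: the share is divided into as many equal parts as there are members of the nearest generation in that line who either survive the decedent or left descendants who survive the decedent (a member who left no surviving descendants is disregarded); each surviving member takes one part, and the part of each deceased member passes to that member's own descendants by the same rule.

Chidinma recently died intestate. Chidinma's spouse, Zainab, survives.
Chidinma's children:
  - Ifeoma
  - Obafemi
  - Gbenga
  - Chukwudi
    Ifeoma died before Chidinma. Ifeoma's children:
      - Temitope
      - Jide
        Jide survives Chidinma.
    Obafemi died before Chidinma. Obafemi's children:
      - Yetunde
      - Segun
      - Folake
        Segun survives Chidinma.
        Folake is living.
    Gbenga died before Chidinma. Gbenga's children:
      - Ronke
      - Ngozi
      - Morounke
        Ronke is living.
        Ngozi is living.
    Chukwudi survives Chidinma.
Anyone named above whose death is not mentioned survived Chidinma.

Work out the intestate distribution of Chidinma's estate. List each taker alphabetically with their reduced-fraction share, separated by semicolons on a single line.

Zainab, as surviving spouse, takes 1/2.
The remaining 1/2 passes to Chidinma's descendants per stirpes.
The 1/2 is divided into 4 equal shares of 1/8 among Ifeoma, Obafemi, Gbenga, Chukwudi.
Ifeoma predeceased; the 1/8 allotted to Ifeoma's branch passes to Ifeoma's issue by representation.
The 1/8 is divided into 2 equal shares of 1/16 among Temitope, Jide.
Temitope is living and takes 1/16.
Jide is living and takes 1/16.
Obafemi predeceased; the 1/8 allotted to Obafemi's branch passes to Obafemi's issue by representation.
The 1/8 is divided into 3 equal shares of 1/24 among Yetunde, Segun, Folake.
Yetunde is living and takes 1/24.
Segun is living and takes 1/24.
Folake is living and takes 1/24.
Gbenga predeceased; the 1/8 allotted to Gbenga's branch passes to Gbenga's issue by representation.
The 1/8 is divided into 3 equal shares of 1/24 among Ronke, Ngozi, Morounke.
Ronke is living and takes 1/24.
Ngozi is living and takes 1/24.
Morounke is living and takes 1/24.
Chukwudi is living and takes 1/8.

Chukwudi 1/8; Folake 1/24; Jide 1/16; Morounke 1/24; Ngozi 1/24; Ronke 1/24; Segun 1/24; Temitope 1/16; Yetunde 1/24; Zainab 1/2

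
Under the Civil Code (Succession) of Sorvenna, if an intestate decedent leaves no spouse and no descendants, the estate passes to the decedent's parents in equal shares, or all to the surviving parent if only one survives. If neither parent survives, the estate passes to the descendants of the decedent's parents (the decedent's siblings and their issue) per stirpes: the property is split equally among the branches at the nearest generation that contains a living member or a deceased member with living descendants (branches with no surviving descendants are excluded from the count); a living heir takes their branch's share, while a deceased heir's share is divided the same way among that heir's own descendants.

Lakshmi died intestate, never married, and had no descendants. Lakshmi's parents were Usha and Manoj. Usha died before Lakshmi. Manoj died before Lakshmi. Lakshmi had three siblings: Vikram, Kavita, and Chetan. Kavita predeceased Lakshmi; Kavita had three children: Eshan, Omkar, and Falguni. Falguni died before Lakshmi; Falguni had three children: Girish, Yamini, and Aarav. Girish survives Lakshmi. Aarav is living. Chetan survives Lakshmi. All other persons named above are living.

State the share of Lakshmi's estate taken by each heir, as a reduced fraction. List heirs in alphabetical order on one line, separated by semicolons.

Aarav 1/27; Chetan 1/3; Eshan 1/9; Girish 1/27; Omkar 1/9; Vikram 1/3; Yamini 1/27

Neither parent survives and there are no descendants, so the estate passes to Lakshmi's siblings and their issue per stirpes.
The estate is divided into 3 equal shares of 1/3 among Vikram, Kavita, Chetan.
Vikram is living and takes 1/3.
Kavita predeceased; the 1/3 allotted to Kavita's branch passes to Kavita's issue by representation.
The 1/3 is divided into 3 equal shares of 1/9 among Eshan, Omkar, Falguni.
Eshan is living and takes 1/9.
Omkar is living and takes 1/9.
Falguni predeceased; the 1/9 allotted to Falguni's branch passes to Falguni's issue by representation.
The 1/9 is divided into 3 equal shares of 1/27 among Girish, Yamini, Aarav.
Girish is living and takes 1/27.
Yamini is living and takes 1/27.
Aarav is living and takes 1/27.
Chetan is living and takes 1/3.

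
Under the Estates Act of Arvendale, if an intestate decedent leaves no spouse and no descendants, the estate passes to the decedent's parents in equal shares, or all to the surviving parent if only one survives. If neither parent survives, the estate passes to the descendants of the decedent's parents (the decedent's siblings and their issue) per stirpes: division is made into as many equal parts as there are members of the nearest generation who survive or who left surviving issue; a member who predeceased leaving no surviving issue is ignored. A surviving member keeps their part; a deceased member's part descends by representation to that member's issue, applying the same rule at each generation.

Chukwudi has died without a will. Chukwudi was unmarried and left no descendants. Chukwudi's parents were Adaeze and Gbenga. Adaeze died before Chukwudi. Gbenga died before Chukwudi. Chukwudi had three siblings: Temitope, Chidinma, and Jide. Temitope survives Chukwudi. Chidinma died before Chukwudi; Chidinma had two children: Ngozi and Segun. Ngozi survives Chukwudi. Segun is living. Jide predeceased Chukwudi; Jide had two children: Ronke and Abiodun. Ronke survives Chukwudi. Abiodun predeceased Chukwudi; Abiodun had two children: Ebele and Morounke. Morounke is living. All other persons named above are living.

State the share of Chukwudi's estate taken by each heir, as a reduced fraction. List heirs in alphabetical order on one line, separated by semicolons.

Ebele 1/12; Morounke 1/12; Ngozi 1/6; Ronke 1/6; Segun 1/6; Temitope 1/3

Neither parent survives and there are no descendants, so the estate passes to Chukwudi's siblings and their issue per stirpes.
The estate is divided into 3 equal shares of 1/3 among Temitope, Chidinma, Jide.
Temitope is living and takes 1/3.
Chidinma predeceased; the 1/3 allotted to Chidinma's branch passes to Chidinma's issue by representation.
The 1/3 is divided into 2 equal shares of 1/6 among Ngozi, Segun.
Ngozi is living and takes 1/6.
Segun is living and takes 1/6.
Jide predeceased; the 1/3 allotted to Jide's branch passes to Jide's issue by representation.
The 1/3 is divided into 2 equal shares of 1/6 among Ronke, Abiodun.
Ronke is living and takes 1/6.
Abiodun predeceased; the 1/6 allotted to Abiodun's branch passes to Abiodun's issue by representation.
The 1/6 is divided into 2 equal shares of 1/12 among Ebele, Morounke.
Ebele is living and takes 1/12.
Morounke is living and takes 1/12.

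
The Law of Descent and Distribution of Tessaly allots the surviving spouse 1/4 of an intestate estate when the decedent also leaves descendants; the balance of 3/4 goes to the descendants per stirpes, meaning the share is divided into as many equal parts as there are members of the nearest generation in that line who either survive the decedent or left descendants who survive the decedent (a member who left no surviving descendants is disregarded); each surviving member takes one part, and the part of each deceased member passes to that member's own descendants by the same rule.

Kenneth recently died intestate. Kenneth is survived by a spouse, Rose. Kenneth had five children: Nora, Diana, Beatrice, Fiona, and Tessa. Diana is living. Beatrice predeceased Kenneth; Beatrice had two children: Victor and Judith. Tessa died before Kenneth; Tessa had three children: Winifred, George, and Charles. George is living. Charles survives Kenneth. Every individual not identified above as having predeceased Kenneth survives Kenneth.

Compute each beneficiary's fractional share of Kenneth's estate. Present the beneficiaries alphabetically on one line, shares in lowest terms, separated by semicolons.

Rose, as surviving spouse, takes 1/4.
The remaining 3/4 passes to Kenneth's descendants per stirpes.
The 3/4 is divided into 5 equal shares of 3/20 among Nora, Diana, Beatrice, Fiona, Tessa.
Nora is living and takes 3/20.
Diana is living and takes 3/20.
Beatrice predeceased; the 3/20 allotted to Beatrice's branch passes to Beatrice's issue by representation.
The 3/20 is divided into 2 equal shares of 3/40 among Victor, Judith.
Victor is living and takes 3/40.
Judith is living and takes 3/40.
Fiona is living and takes 3/20.
Tessa predeceased; the 3/20 allotted to Tessa's branch passes to Tessa's issue by representation.
The 3/20 is divided into 3 equal shares of 1/20 among Winifred, George, Charles.
Winifred is living and takes 1/20.
George is living and takes 1/20.
Charles is living and takes 1/20.

Charles 1/20; Diana 3/20; Fiona 3/20; George 1/20; Judith 3/40; Nora 3/20; Rose 1/4; Victor 3/40; Winifred 1/20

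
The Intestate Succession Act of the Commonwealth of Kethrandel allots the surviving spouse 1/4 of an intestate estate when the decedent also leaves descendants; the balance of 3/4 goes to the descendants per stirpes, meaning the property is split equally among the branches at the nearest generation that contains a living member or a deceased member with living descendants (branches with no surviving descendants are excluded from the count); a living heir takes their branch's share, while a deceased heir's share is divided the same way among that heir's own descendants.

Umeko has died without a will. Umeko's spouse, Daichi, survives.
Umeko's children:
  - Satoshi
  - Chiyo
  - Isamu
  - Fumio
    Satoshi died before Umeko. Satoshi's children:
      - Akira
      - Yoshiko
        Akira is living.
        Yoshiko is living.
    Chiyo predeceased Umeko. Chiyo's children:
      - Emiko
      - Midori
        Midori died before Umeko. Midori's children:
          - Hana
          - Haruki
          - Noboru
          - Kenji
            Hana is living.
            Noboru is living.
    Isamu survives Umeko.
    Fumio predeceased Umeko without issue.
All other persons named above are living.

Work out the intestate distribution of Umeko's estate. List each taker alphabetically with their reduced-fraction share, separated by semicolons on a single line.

Akira 1/8; Daichi 1/4; Emiko 1/8; Hana 1/32; Haruki 1/32; Isamu 1/4; Kenji 1/32; Noboru 1/32; Yoshiko 1/8

Daichi, as surviving spouse, takes 1/4.
The remaining 3/4 passes to Umeko's descendants per stirpes.
Fumio left no surviving issue, so that branch lapses and is disregarded.
The 3/4 is divided into 3 equal shares of 1/4 among Satoshi, Chiyo, Isamu.
Satoshi predeceased; the 1/4 allotted to Satoshi's branch passes to Satoshi's issue by representation.
The 1/4 is divided into 2 equal shares of 1/8 among Akira, Yoshiko.
Akira is living and takes 1/8.
Yoshiko is living and takes 1/8.
Chiyo predeceased; the 1/4 allotted to Chiyo's branch passes to Chiyo's issue by representation.
The 1/4 is divided into 2 equal shares of 1/8 among Emiko, Midori.
Emiko is living and takes 1/8.
Midori predeceased; the 1/8 allotted to Midori's branch passes to Midori's issue by representation.
The 1/8 is divided into 4 equal shares of 1/32 among Hana, Haruki, Noboru, Kenji.
Hana is living and takes 1/32.
Haruki is living and takes 1/32.
Noboru is living and takes 1/32.
Kenji is living and takes 1/32.
Isamu is living and takes 1/4.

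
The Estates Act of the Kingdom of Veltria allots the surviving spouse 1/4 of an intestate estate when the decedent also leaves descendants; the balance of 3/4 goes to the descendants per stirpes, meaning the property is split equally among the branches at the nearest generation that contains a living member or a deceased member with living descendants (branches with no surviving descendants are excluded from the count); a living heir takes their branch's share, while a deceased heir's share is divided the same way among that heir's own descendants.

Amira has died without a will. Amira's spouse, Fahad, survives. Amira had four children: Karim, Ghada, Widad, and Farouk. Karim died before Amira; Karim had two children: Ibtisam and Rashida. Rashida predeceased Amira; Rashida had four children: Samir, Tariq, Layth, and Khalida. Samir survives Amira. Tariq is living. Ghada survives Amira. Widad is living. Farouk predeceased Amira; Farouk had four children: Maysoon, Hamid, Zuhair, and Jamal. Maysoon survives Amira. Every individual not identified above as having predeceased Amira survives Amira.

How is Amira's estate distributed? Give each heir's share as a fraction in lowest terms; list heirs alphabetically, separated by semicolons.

Fahad, as surviving spouse, takes 1/4.
The remaining 3/4 passes to Amira's descendants per stirpes.
The 3/4 is divided into 4 equal shares of 3/16 among Karim, Ghada, Widad, Farouk.
Karim predeceased; the 3/16 allotted to Karim's branch passes to Karim's issue by representation.
The 3/16 is divided into 2 equal shares of 3/32 among Ibtisam, Rashida.
Ibtisam is living and takes 3/32.
Rashida predeceased; the 3/32 allotted to Rashida's branch passes to Rashida's issue by representation.
The 3/32 is divided into 4 equal shares of 3/128 among Samir, Tariq, Layth, Khalida.
Samir is living and takes 3/128.
Tariq is living and takes 3/128.
Layth is living and takes 3/128.
Khalida is living and takes 3/128.
Ghada is living and takes 3/16.
Widad is living and takes 3/16.
Farouk predeceased; the 3/16 allotted to Farouk's branch passes to Farouk's issue by representation.
The 3/16 is divided into 4 equal shares of 3/64 among Maysoon, Hamid, Zuhair, Jamal.
Maysoon is living and takes 3/64.
Hamid is living and takes 3/64.
Zuhair is living and takes 3/64.
Jamal is living and takes 3/64.

Fahad 1/4; Ghada 3/16; Hamid 3/64; Ibtisam 3/32; Jamal 3/64; Khalida 3/128; Layth 3/128; Maysoon 3/64; Samir 3/128; Tariq 3/128; Widad 3/16; Zuhair 3/64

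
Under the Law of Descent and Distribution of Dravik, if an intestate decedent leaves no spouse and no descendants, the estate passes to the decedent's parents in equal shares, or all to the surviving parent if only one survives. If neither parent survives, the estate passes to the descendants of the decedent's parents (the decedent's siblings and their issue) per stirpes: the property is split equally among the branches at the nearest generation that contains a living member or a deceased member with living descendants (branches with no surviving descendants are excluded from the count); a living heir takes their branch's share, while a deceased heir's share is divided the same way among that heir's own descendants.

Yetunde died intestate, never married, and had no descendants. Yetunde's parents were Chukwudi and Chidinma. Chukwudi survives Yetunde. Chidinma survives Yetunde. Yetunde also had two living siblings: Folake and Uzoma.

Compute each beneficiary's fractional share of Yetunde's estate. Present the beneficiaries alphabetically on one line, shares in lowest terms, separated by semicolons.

Both parents survive, so Chukwudi and Chidinma each take 1/2. The siblings take nothing because a surviving parent has priority.

Chidinma 1/2; Chukwudi 1/2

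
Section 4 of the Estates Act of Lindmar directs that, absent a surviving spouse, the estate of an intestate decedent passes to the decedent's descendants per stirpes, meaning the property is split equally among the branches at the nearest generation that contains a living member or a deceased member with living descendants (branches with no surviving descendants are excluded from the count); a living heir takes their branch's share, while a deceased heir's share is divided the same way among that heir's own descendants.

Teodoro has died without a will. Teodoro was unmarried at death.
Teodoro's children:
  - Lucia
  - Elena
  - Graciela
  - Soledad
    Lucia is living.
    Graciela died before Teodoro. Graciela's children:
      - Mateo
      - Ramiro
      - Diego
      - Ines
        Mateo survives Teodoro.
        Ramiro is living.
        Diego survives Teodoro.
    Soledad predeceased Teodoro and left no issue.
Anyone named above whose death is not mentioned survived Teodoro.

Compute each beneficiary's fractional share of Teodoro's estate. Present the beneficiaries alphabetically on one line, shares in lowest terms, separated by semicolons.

Diego 1/12; Elena 1/3; Ines 1/12; Lucia 1/3; Mateo 1/12; Ramiro 1/12

There is no surviving spouse, so the entire estate passes to Teodoro's descendants per stirpes.
Soledad left no surviving issue, so that branch lapses and is disregarded.
The estate is divided into 3 equal shares of 1/3 among Lucia, Elena, Graciela.
Lucia is living and takes 1/3.
Elena is living and takes 1/3.
Graciela predeceased; the 1/3 allotted to Graciela's branch passes to Graciela's issue by representation.
The 1/3 is divided into 4 equal shares of 1/12 among Mateo, Ramiro, Diego, Ines.
Mateo is living and takes 1/12.
Ramiro is living and takes 1/12.
Diego is living and takes 1/12.
Ines is living and takes 1/12.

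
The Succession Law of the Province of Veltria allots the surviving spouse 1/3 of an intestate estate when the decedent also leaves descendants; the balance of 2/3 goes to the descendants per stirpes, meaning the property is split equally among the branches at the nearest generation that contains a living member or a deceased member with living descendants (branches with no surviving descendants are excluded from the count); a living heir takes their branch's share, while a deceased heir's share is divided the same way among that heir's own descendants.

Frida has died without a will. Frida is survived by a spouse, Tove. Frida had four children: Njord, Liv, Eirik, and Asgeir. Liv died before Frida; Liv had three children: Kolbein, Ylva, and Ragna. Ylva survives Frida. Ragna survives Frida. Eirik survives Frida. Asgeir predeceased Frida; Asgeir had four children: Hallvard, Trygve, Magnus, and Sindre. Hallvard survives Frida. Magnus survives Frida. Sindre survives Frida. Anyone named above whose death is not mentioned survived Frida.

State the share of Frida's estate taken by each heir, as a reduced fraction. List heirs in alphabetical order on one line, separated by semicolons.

Eirik 1/6; Hallvard 1/24; Kolbein 1/18; Magnus 1/24; Njord 1/6; Ragna 1/18; Sindre 1/24; Tove 1/3; Trygve 1/24; Ylva 1/18

Tove, as surviving spouse, takes 1/3.
The remaining 2/3 passes to Frida's descendants per stirpes.
The 2/3 is divided into 4 equal shares of 1/6 among Njord, Liv, Eirik, Asgeir.
Njord is living and takes 1/6.
Liv predeceased; the 1/6 allotted to Liv's branch passes to Liv's issue by representation.
The 1/6 is divided into 3 equal shares of 1/18 among Kolbein, Ylva, Ragna.
Kolbein is living and takes 1/18.
Ylva is living and takes 1/18.
Ragna is living and takes 1/18.
Eirik is living and takes 1/6.
Asgeir predeceased; the 1/6 allotted to Asgeir's branch passes to Asgeir's issue by representation.
The 1/6 is divided into 4 equal shares of 1/24 among Hallvard, Trygve, Magnus, Sindre.
Hallvard is living and takes 1/24.
Trygve is living and takes 1/24.
Magnus is living and takes 1/24.
Sindre is living and takes 1/24.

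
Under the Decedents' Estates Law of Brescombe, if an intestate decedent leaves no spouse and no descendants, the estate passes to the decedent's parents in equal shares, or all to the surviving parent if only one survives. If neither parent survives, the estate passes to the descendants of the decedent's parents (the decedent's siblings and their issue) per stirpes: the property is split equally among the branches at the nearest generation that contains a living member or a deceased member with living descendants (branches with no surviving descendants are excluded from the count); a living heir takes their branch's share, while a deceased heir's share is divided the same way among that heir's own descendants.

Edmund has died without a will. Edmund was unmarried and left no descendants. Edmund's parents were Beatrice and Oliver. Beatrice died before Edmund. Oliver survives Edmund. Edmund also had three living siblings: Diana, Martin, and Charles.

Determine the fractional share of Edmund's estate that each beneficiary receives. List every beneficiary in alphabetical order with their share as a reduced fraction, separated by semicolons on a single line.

Only one parent, Oliver, survives, so Oliver takes the entire estate. The siblings take nothing because a surviving parent has priority.

Oliver 1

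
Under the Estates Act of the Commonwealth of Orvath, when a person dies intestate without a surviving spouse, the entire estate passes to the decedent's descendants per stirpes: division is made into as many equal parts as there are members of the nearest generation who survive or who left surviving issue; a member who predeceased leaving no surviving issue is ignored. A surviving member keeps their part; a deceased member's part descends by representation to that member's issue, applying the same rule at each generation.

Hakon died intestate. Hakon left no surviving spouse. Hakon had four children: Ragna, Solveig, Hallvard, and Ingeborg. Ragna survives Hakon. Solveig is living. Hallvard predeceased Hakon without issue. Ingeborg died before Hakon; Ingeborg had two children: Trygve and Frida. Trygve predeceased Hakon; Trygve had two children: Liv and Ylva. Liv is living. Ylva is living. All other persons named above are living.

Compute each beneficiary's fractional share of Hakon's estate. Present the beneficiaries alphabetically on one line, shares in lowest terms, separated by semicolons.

There is no surviving spouse, so the entire estate passes to Hakon's descendants per stirpes.
Hallvard left no surviving issue, so that branch lapses and is disregarded.
The estate is divided into 3 equal shares of 1/3 among Ragna, Solveig, Ingeborg.
Ragna is living and takes 1/3.
Solveig is living and takes 1/3.
Ingeborg predeceased; the 1/3 allotted to Ingeborg's branch passes to Ingeborg's issue by representation.
The 1/3 is divided into 2 equal shares of 1/6 among Trygve, Frida.
Trygve predeceased; the 1/6 allotted to Trygve's branch passes to Trygve's issue by representation.
The 1/6 is divided into 2 equal shares of 1/12 among Liv, Ylva.
Liv is living and takes 1/12.
Ylva is living and takes 1/12.
Frida is living and takes 1/6.

Frida 1/6; Liv 1/12; Ragna 1/3; Solveig 1/3; Ylva 1/12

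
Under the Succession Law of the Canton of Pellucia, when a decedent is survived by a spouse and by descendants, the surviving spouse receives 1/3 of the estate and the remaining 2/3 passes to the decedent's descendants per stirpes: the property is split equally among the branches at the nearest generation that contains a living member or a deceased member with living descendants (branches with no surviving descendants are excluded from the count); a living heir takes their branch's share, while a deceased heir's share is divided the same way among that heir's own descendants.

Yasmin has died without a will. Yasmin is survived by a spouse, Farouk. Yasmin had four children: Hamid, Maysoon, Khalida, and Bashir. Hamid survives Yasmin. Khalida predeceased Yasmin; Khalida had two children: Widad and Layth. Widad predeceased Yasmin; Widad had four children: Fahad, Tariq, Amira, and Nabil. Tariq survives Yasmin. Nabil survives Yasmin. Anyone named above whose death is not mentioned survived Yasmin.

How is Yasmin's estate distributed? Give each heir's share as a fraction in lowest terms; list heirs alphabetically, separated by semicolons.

Amira 1/48; Bashir 1/6; Fahad 1/48; Farouk 1/3; Hamid 1/6; Layth 1/12; Maysoon 1/6; Nabil 1/48; Tariq 1/48

Farouk, as surviving spouse, takes 1/3.
The remaining 2/3 passes to Yasmin's descendants per stirpes.
The 2/3 is divided into 4 equal shares of 1/6 among Hamid, Maysoon, Khalida, Bashir.
Hamid is living and takes 1/6.
Maysoon is living and takes 1/6.
Khalida predeceased; the 1/6 allotted to Khalida's branch passes to Khalida's issue by representation.
The 1/6 is divided into 2 equal shares of 1/12 among Widad, Layth.
Widad predeceased; the 1/12 allotted to Widad's branch passes to Widad's issue by representation.
The 1/12 is divided into 4 equal shares of 1/48 among Fahad, Tariq, Amira, Nabil.
Fahad is living and takes 1/48.
Tariq is living and takes 1/48.
Amira is living and takes 1/48.
Nabil is living and takes 1/48.
Layth is living and takes 1/12.
Bashir is living and takes 1/6.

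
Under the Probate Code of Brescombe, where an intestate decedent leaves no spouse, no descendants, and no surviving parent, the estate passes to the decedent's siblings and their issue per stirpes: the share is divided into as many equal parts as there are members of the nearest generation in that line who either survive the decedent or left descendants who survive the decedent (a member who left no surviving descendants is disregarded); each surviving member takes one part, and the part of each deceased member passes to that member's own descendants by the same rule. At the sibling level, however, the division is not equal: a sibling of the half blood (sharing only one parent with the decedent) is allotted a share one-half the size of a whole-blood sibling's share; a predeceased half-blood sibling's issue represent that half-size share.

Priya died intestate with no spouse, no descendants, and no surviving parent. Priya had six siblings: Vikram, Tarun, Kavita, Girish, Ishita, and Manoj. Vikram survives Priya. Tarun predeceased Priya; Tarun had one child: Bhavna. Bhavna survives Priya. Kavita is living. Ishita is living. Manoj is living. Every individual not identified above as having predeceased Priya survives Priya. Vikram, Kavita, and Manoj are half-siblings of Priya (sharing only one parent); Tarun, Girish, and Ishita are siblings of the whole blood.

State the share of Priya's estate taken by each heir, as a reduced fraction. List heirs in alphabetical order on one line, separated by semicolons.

Bhavna 2/9; Girish 2/9; Ishita 2/9; Kavita 1/9; Manoj 1/9; Vikram 1/9

No spouse, descendants, or parent survives, so the estate passes to Priya's siblings per stirpes.
Half-blood siblings count for one-half the weight of whole-blood siblings at the initial division.
Dividing 1 in proportion to weights (total weight 9/2): Vikram (weight 1/2) → 1/9; Tarun (weight 1) → 2/9; Kavita (weight 1/2) → 1/9; Girish (weight 1) → 2/9; Ishita (weight 1) → 2/9; Manoj (weight 1/2) → 1/9.
Vikram is living and takes 1/9.
Tarun predeceased; the 2/9 allotted to Tarun's branch passes to Tarun's issue by representation.
Bhavna is the sole taker at this level and receives the full 2/9.
Kavita is living and takes 1/9.
Girish is living and takes 2/9.
Ishita is living and takes 2/9.
Manoj is living and takes 1/9.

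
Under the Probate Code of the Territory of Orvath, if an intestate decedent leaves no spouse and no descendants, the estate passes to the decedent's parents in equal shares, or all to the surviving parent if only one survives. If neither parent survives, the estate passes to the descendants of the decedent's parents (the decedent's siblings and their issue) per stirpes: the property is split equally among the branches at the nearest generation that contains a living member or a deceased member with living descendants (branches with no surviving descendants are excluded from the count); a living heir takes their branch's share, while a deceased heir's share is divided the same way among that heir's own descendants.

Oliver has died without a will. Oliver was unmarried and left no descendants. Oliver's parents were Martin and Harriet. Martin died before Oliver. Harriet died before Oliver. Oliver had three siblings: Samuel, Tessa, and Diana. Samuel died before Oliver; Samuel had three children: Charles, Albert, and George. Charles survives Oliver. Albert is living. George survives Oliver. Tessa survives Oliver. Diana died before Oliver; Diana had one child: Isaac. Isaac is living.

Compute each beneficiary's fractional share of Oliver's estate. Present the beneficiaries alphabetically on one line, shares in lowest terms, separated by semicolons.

Neither parent survives and there are no descendants, so the estate passes to Oliver's siblings and their issue per stirpes.
The estate is divided into 3 equal shares of 1/3 among Samuel, Tessa, Diana.
Samuel predeceased; the 1/3 allotted to Samuel's branch passes to Samuel's issue by representation.
The 1/3 is divided into 3 equal shares of 1/9 among Charles, Albert, George.
Charles is living and takes 1/9.
Albert is living and takes 1/9.
George is living and takes 1/9.
Tessa is living and takes 1/3.
Diana predeceased; the 1/3 allotted to Diana's branch passes to Diana's issue by representation.
Isaac is the sole taker at this level and receives the full 1/3.

Albert 1/9; Charles 1/9; George 1/9; Isaac 1/3; Tessa 1/3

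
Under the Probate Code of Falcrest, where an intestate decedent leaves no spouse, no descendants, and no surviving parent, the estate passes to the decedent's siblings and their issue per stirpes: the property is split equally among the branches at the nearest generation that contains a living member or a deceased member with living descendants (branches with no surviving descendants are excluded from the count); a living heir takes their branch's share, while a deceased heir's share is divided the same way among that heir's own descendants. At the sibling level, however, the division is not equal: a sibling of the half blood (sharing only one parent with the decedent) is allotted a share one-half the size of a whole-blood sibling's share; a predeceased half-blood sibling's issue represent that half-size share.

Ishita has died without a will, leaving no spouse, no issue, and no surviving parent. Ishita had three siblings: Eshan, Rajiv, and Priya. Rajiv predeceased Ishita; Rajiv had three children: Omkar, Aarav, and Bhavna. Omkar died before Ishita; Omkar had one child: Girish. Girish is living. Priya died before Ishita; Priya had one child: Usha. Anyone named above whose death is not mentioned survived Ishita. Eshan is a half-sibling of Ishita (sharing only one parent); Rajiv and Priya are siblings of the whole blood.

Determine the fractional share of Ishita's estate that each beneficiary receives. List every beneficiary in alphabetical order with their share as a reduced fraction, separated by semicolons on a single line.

Aarav 2/15; Bhavna 2/15; Eshan 1/5; Girish 2/15; Usha 2/5

No spouse, descendants, or parent survives, so the estate passes to Ishita's siblings per stirpes.
Half-blood siblings count for one-half the weight of whole-blood siblings at the initial division.
Dividing 1 in proportion to weights (total weight 5/2): Eshan (weight 1/2) → 1/5; Rajiv (weight 1) → 2/5; Priya (weight 1) → 2/5.
Eshan is living and takes 1/5.
Rajiv predeceased; the 2/5 allotted to Rajiv's branch passes to Rajiv's issue by representation.
The 2/5 is divided into 3 equal shares of 2/15 among Omkar, Aarav, Bhavna.
Omkar predeceased; the 2/15 allotted to Omkar's branch passes to Omkar's issue by representation.
Girish is the sole taker at this level and receives the full 2/15.
Aarav is living and takes 2/15.
Bhavna is living and takes 2/15.
Priya predeceased; the 2/5 allotted to Priya's branch passes to Priya's issue by representation.
Usha is the sole taker at this level and receives the full 2/5.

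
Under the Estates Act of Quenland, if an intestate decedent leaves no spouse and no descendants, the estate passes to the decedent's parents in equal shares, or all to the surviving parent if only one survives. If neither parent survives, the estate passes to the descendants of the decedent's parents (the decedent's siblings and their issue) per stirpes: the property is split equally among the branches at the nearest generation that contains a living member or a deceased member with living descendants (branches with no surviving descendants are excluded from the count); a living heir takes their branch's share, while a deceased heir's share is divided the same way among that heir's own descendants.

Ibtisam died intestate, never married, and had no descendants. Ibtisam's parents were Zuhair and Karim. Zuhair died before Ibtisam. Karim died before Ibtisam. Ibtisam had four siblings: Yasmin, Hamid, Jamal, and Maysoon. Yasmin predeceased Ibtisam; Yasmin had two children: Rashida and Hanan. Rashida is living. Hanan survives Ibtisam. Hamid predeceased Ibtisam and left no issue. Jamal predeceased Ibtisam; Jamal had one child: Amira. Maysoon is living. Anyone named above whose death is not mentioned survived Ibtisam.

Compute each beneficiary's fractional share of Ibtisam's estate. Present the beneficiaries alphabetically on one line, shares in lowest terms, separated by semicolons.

Neither parent survives and there are no descendants, so the estate passes to Ibtisam's siblings and their issue per stirpes.
Hamid left no surviving issue, so that branch lapses and is disregarded.
The estate is divided into 3 equal shares of 1/3 among Yasmin, Jamal, Maysoon.
Yasmin predeceased; the 1/3 allotted to Yasmin's branch passes to Yasmin's issue by representation.
The 1/3 is divided into 2 equal shares of 1/6 among Rashida, Hanan.
Rashida is living and takes 1/6.
Hanan is living and takes 1/6.
Jamal predeceased; the 1/3 allotted to Jamal's branch passes to Jamal's issue by representation.
Amira is the sole taker at this level and receives the full 1/3.
Maysoon is living and takes 1/3.

Amira 1/3; Hanan 1/6; Maysoon 1/3; Rashida 1/6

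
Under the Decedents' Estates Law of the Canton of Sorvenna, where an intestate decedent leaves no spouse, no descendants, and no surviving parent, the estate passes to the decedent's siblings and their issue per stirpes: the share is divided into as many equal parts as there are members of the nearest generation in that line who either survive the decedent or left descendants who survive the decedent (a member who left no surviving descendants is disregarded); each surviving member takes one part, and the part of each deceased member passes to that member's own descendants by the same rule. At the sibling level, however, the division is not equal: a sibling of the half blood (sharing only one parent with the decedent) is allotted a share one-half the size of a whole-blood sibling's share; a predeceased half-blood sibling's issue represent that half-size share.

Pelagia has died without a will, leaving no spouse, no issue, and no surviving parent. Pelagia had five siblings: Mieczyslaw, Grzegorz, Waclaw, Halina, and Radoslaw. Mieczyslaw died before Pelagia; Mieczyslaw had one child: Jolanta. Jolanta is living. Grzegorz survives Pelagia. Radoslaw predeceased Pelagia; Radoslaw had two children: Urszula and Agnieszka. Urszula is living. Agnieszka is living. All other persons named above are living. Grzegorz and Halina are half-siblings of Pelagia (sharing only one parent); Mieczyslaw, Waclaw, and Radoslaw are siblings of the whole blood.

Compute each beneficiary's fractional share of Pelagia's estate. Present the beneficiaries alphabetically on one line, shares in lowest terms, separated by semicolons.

No spouse, descendants, or parent survives, so the estate passes to Pelagia's siblings per stirpes.
Half-blood siblings count for one-half the weight of whole-blood siblings at the initial division.
Dividing 1 in proportion to weights (total weight 4): Mieczyslaw (weight 1) → 1/4; Grzegorz (weight 1/2) → 1/8; Waclaw (weight 1) → 1/4; Halina (weight 1/2) → 1/8; Radoslaw (weight 1) → 1/4.
Mieczyslaw predeceased; the 1/4 allotted to Mieczyslaw's branch passes to Mieczyslaw's issue by representation.
Jolanta is the sole taker at this level and receives the full 1/4.
Grzegorz is living and takes 1/8.
Waclaw is living and takes 1/4.
Halina is living and takes 1/8.
Radoslaw predeceased; the 1/4 allotted to Radoslaw's branch passes to Radoslaw's issue by representation.
The 1/4 is divided into 2 equal shares of 1/8 among Urszula, Agnieszka.
Urszula is living and takes 1/8.
Agnieszka is living and takes 1/8.

Agnieszka 1/8; Grzegorz 1/8; Halina 1/8; Jolanta 1/4; Urszula 1/8; Waclaw 1/4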